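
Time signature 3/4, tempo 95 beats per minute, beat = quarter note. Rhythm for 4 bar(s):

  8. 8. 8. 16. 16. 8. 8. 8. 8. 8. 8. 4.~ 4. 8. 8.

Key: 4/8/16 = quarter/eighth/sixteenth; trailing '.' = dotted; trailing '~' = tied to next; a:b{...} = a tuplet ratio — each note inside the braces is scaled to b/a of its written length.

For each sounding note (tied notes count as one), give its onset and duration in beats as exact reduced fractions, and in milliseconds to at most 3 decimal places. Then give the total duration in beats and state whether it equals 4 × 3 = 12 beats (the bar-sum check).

1) 0.0ms=0b +473.684ms=3/4b
2) 473.684ms=3/4b +473.684ms=3/4b
3) 947.368ms=3/2b +473.684ms=3/4b
4) 1421.053ms=9/4b +236.842ms=3/8b
5) 1657.895ms=21/8b +236.842ms=3/8b
6) 1894.737ms=3b +473.684ms=3/4b
7) 2368.421ms=15/4b +473.684ms=3/4b
8) 2842.105ms=9/2b +473.684ms=3/4b
9) 3315.789ms=21/4b +473.684ms=3/4b
10) 3789.474ms=6b +473.684ms=3/4b
11) 4263.158ms=27/4b +473.684ms=3/4b
12) 4736.842ms=15/2b +1894.737ms=3b
13) 6631.579ms=21/2b +473.684ms=3/4b
14) 7105.263ms=45/4b +473.684ms=3/4b
Σ=12b of 12 (95bpm 3/4) — PASS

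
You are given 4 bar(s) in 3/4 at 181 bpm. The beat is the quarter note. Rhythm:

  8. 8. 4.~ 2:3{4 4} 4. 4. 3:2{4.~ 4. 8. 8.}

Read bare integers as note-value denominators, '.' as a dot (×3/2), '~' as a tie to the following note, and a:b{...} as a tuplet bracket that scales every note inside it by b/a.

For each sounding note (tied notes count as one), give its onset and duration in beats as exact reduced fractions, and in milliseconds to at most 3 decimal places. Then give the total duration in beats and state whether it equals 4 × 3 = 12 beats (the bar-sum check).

1) 0.0ms=0b +248.619ms=3/4b
2) 248.619ms=3/4b +248.619ms=3/4b
3) 497.238ms=3/2b +994.475ms=3b
4) 1491.713ms=9/2b +497.238ms=3/2b
5) 1988.95ms=6b +497.238ms=3/2b
6) 2486.188ms=15/2b +497.238ms=3/2b
7) 2983.425ms=9b +662.983ms=2b
8) 3646.409ms=11b +165.746ms=1/2b
9) 3812.155ms=23/2b +165.746ms=1/2b
Σ=12b of 12 (181bpm 3/4) — PASS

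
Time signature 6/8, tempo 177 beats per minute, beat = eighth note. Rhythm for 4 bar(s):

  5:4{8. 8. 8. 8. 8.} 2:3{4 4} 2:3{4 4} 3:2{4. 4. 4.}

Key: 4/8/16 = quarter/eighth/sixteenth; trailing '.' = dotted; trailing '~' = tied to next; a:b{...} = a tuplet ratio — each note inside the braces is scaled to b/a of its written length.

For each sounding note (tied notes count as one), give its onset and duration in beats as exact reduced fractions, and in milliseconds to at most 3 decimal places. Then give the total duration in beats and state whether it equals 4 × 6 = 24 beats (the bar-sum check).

1) 0.0ms=0b +406.78ms=6/5b
2) 406.78ms=6/5b +406.78ms=6/5b
3) 813.559ms=12/5b +406.78ms=6/5b
4) 1220.339ms=18/5b +406.78ms=6/5b
5) 1627.119ms=24/5b +406.78ms=6/5b
6) 2033.898ms=6b +1016.949ms=3b
7) 3050.847ms=9b +1016.949ms=3b
8) 4067.797ms=12b +1016.949ms=3b
9) 5084.746ms=15b +1016.949ms=3b
10) 6101.695ms=18b +677.966ms=2b
11) 6779.661ms=20b +677.966ms=2b
12) 7457.627ms=22b +677.966ms=2b
Σ=24b of 24 (177bpm 6/8) — PASS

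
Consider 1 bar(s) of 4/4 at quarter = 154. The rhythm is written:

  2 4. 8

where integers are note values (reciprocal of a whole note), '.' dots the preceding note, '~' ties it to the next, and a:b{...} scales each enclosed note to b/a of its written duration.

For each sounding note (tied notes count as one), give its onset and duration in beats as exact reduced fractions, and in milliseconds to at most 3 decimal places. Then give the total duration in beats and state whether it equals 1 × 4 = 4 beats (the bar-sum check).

1) 0.0ms=0b +779.221ms=2b
2) 779.221ms=2b +584.416ms=3/2b
3) 1363.636ms=7/2b +194.805ms=1/2b
Σ=4b of 4 (154bpm 4/4) — PASS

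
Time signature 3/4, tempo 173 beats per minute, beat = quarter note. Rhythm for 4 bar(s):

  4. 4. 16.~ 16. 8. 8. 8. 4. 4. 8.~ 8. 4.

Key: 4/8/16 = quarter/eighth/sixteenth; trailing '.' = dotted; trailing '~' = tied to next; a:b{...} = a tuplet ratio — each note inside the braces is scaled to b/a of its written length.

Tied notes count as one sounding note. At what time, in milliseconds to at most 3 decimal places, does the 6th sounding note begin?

1. 0.0ms @ 0 + 520.231ms (3/2)
2. 520.231ms @ 3/2 + 520.231ms (3/2)
3. 1040.462ms @ 3 + 260.116ms (3/4)
4. 1300.578ms @ 15/4 + 260.116ms (3/4)
5. 1560.694ms @ 9/2 + 260.116ms (3/4)
6. 1820.809ms @ 21/4 + 260.116ms (3/4)
7. 2080.925ms @ 6 + 520.231ms (3/2)
8. 2601.156ms @ 15/2 + 520.231ms (3/2)
9. 3121.387ms @ 9 + 520.231ms (3/2)
10. 3641.618ms @ 21/2 + 520.231ms (3/2)

note 6 onset = 21/4b = 1820.809ms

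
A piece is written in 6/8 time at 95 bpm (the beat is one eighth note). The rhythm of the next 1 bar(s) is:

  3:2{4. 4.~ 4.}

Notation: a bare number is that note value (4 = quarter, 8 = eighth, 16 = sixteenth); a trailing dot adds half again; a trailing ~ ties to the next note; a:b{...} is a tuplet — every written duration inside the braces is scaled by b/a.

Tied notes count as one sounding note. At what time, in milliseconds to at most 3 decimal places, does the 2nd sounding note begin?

1. 0.0ms @ 0 + 1263.158ms (2)
2. 1263.158ms @ 2 + 2526.316ms (4)

note 2 onset = 2b = 1263.158ms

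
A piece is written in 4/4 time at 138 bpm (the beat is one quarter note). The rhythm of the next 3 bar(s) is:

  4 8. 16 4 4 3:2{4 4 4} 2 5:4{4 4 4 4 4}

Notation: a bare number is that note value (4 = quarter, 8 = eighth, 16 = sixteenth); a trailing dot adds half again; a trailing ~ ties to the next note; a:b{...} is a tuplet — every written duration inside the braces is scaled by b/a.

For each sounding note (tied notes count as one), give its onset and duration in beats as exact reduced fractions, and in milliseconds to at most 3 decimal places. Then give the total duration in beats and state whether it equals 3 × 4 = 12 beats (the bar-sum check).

1) 0.0ms=0b +434.783ms=1b
2) 434.783ms=1b +326.087ms=3/4b
3) 760.87ms=7/4b +108.696ms=1/4b
4) 869.565ms=2b +434.783ms=1b
5) 1304.348ms=3b +434.783ms=1b
6) 1739.13ms=4b +289.855ms=2/3b
7) 2028.986ms=14/3b +289.855ms=2/3b
8) 2318.841ms=16/3b +289.855ms=2/3b
9) 2608.696ms=6b +869.565ms=2b
10) 3478.261ms=8b +347.826ms=4/5b
11) 3826.087ms=44/5b +347.826ms=4/5b
12) 4173.913ms=48/5b +347.826ms=4/5b
13) 4521.739ms=52/5b +347.826ms=4/5b
14) 4869.565ms=56/5b +347.826ms=4/5b
Σ=12b of 12 (138bpm 4/4) — PASS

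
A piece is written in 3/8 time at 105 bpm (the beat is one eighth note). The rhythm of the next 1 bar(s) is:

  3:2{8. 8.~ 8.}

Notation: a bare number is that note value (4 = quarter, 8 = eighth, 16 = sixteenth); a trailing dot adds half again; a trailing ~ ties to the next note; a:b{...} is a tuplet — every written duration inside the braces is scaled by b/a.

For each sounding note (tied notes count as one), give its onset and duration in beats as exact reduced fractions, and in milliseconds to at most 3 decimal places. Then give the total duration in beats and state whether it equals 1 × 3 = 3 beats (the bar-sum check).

1) 0.0ms=0b +571.429ms=1b
2) 571.429ms=1b +1142.857ms=2b
Σ=3b of 3 (105bpm 3/8) — PASS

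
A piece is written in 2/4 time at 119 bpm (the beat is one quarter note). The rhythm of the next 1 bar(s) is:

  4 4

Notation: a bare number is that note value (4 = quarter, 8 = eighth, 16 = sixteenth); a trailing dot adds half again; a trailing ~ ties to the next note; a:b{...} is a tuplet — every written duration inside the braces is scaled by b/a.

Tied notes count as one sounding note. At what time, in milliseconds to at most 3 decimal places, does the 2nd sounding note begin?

note 2 onset = 1b = 504.202ms

1. 0.0ms @ 0 + 504.202ms (1)
2. 504.202ms @ 1 + 504.202ms (1)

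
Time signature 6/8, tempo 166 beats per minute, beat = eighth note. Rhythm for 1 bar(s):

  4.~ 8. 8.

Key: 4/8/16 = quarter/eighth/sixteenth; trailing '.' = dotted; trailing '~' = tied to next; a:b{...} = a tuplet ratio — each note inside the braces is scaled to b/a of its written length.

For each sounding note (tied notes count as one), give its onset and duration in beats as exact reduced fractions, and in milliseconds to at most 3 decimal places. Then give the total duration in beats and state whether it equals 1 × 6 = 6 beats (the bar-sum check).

1) 0.0ms=0b +1626.506ms=9/2b
2) 1626.506ms=9/2b +542.169ms=3/2b
Σ=6b of 6 (166bpm 6/8) — PASS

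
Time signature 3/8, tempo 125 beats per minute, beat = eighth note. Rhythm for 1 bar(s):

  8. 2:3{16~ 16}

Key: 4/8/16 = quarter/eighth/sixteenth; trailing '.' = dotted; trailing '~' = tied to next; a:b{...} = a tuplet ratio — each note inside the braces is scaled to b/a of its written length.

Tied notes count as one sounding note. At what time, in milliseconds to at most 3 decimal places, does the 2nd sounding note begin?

1. 0.0ms @ 0 + 720.0ms (3/2)
2. 720.0ms @ 3/2 + 720.0ms (3/2)

note 2 onset = 3/2b = 720.0ms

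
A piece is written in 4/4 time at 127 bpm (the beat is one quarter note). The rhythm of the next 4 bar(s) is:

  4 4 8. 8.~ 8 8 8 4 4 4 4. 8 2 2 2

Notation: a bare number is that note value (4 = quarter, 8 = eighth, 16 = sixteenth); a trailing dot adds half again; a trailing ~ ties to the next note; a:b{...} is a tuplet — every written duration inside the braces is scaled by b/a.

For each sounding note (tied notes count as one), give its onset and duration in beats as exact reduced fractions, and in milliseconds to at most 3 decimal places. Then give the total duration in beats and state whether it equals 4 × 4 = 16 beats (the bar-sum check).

1) 0.0ms=0b +472.441ms=1b
2) 472.441ms=1b +472.441ms=1b
3) 944.882ms=2b +354.331ms=3/4b
4) 1299.213ms=11/4b +590.551ms=5/4b
5) 1889.764ms=4b +236.22ms=1/2b
6) 2125.984ms=9/2b +236.22ms=1/2b
7) 2362.205ms=5b +472.441ms=1b
8) 2834.646ms=6b +472.441ms=1b
9) 3307.087ms=7b +472.441ms=1b
10) 3779.528ms=8b +708.661ms=3/2b
11) 4488.189ms=19/2b +236.22ms=1/2b
12) 4724.409ms=10b +944.882ms=2b
13) 5669.291ms=12b +944.882ms=2b
14) 6614.173ms=14b +944.882ms=2b
Σ=16b of 16 (127bpm 4/4) — PASS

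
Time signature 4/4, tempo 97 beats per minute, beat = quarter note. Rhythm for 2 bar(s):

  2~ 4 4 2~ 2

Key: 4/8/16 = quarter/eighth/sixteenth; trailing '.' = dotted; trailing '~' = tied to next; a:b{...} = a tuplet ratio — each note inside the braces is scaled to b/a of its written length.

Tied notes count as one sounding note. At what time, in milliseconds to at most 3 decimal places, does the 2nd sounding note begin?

1. 0.0ms @ 0 + 1855.67ms (3)
2. 1855.67ms @ 3 + 618.557ms (1)
3. 2474.227ms @ 4 + 2474.227ms (4)

note 2 onset = 3b = 1855.67ms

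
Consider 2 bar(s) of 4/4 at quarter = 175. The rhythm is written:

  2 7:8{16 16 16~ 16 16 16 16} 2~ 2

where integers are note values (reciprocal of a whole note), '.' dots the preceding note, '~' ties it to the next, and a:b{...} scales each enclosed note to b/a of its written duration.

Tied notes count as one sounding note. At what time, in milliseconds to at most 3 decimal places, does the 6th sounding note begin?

note 6 onset = 24/7b = 1175.51ms

1. 0.0ms @ 0 + 685.714ms (2)
2. 685.714ms @ 2 + 97.959ms (2/7)
3. 783.673ms @ 16/7 + 97.959ms (2/7)
4. 881.633ms @ 18/7 + 195.918ms (4/7)
5. 1077.551ms @ 22/7 + 97.959ms (2/7)
6. 1175.51ms @ 24/7 + 97.959ms (2/7)
7. 1273.469ms @ 26/7 + 97.959ms (2/7)
8. 1371.429ms @ 4 + 1371.429ms (4)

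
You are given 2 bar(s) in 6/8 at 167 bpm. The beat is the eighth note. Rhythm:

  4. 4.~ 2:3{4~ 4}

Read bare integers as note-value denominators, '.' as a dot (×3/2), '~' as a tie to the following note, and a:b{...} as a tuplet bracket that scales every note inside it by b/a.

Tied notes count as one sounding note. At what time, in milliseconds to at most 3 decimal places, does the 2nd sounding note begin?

note 2 onset = 3b = 1077.844ms

1. 0.0ms @ 0 + 1077.844ms (3)
2. 1077.844ms @ 3 + 3233.533ms (9)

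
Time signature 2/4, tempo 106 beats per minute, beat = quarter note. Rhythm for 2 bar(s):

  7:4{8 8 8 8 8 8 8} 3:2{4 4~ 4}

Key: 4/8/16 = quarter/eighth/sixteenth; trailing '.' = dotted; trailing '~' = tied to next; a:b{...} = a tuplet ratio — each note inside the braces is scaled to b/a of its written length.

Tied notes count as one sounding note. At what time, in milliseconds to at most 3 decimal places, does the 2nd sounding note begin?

1. 0.0ms @ 0 + 161.725ms (2/7)
2. 161.725ms @ 2/7 + 161.725ms (2/7)
3. 323.45ms @ 4/7 + 161.725ms (2/7)
4. 485.175ms @ 6/7 + 161.725ms (2/7)
5. 646.9ms @ 8/7 + 161.725ms (2/7)
6. 808.625ms @ 10/7 + 161.725ms (2/7)
7. 970.35ms @ 12/7 + 161.725ms (2/7)
8. 1132.075ms @ 2 + 377.358ms (2/3)
9. 1509.434ms @ 8/3 + 754.717ms (4/3)

note 2 onset = 2/7b = 161.725ms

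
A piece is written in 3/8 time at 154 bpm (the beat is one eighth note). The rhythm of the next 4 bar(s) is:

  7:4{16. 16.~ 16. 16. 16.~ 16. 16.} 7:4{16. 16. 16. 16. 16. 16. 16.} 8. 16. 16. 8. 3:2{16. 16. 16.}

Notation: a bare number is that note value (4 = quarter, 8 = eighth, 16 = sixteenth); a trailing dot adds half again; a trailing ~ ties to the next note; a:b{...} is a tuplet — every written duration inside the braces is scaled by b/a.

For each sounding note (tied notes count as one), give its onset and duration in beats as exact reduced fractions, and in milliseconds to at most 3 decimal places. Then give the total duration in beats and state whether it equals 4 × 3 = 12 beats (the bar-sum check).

1) 0.0ms=0b +166.976ms=3/7b
2) 166.976ms=3/7b +333.952ms=6/7b
3) 500.928ms=9/7b +166.976ms=3/7b
4) 667.904ms=12/7b +333.952ms=6/7b
5) 1001.855ms=18/7b +166.976ms=3/7b
6) 1168.831ms=3b +166.976ms=3/7b
7) 1335.807ms=24/7b +166.976ms=3/7b
8) 1502.783ms=27/7b +166.976ms=3/7b
9) 1669.759ms=30/7b +166.976ms=3/7b
10) 1836.735ms=33/7b +166.976ms=3/7b
11) 2003.711ms=36/7b +166.976ms=3/7b
12) 2170.686ms=39/7b +166.976ms=3/7b
13) 2337.662ms=6b +584.416ms=3/2b
14) 2922.078ms=15/2b +292.208ms=3/4b
15) 3214.286ms=33/4b +292.208ms=3/4b
16) 3506.494ms=9b +584.416ms=3/2b
17) 4090.909ms=21/2b +194.805ms=1/2b
18) 4285.714ms=11b +194.805ms=1/2b
19) 4480.519ms=23/2b +194.805ms=1/2b
Σ=12b of 12 (154bpm 3/8) — PASS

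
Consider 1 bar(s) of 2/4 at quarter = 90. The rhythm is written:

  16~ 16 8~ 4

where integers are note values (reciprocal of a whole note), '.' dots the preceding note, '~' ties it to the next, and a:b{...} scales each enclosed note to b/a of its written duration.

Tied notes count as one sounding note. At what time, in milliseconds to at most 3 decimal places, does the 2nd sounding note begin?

1. 0.0ms @ 0 + 333.333ms (1/2)
2. 333.333ms @ 1/2 + 1000.0ms (3/2)

note 2 onset = 1/2b = 333.333ms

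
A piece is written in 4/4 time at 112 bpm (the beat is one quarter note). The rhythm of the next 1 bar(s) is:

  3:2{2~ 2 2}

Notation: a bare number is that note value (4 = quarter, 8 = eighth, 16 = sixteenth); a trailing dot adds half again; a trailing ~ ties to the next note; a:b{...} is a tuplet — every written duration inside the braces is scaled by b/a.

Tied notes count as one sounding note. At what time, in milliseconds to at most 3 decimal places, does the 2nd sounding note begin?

1. 0.0ms @ 0 + 1428.571ms (8/3)
2. 1428.571ms @ 8/3 + 714.286ms (4/3)

note 2 onset = 8/3b = 1428.571ms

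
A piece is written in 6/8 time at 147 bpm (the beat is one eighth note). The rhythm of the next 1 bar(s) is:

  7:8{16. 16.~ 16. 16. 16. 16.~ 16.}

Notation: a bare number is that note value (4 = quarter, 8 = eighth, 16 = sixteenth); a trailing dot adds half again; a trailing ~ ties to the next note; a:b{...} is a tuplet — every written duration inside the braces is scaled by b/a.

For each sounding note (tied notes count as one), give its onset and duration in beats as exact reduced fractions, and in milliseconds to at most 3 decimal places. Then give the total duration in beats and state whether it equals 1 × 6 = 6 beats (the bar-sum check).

1) 0.0ms=0b +349.854ms=6/7b
2) 349.854ms=6/7b +699.708ms=12/7b
3) 1049.563ms=18/7b +349.854ms=6/7b
4) 1399.417ms=24/7b +349.854ms=6/7b
5) 1749.271ms=30/7b +699.708ms=12/7b
Σ=6b of 6 (147bpm 6/8) — PASS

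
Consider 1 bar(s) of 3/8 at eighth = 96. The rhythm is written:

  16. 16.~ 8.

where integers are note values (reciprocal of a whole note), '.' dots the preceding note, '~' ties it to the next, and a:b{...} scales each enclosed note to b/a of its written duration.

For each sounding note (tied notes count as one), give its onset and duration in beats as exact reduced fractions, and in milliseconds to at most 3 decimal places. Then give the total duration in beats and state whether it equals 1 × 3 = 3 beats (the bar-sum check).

1) 0.0ms=0b +468.75ms=3/4b
2) 468.75ms=3/4b +1406.25ms=9/4b
Σ=3b of 3 (96bpm 3/8) — PASS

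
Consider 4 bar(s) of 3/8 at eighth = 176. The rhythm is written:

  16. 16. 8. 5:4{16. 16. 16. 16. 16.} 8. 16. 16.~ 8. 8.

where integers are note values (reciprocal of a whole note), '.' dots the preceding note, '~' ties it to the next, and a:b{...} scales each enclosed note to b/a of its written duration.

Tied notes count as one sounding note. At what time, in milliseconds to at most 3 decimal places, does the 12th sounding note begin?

note 12 onset = 21/2b = 3579.545ms

1. 0.0ms @ 0 + 255.682ms (3/4)
2. 255.682ms @ 3/4 + 255.682ms (3/4)
3. 511.364ms @ 3/2 + 511.364ms (3/2)
4. 1022.727ms @ 3 + 204.545ms (3/5)
5. 1227.273ms @ 18/5 + 204.545ms (3/5)
6. 1431.818ms @ 21/5 + 204.545ms (3/5)
7. 1636.364ms @ 24/5 + 204.545ms (3/5)
8. 1840.909ms @ 27/5 + 204.545ms (3/5)
9. 2045.455ms @ 6 + 511.364ms (3/2)
10. 2556.818ms @ 15/2 + 255.682ms (3/4)
11. 2812.5ms @ 33/4 + 767.045ms (9/4)
12. 3579.545ms @ 21/2 + 511.364ms (3/2)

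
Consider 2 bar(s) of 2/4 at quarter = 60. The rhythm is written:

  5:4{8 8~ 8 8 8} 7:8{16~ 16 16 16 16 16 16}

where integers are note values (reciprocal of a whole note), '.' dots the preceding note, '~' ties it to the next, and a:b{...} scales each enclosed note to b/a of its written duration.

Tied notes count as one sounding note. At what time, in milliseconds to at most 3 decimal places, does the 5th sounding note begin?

note 5 onset = 2b = 2000.0ms

1. 0.0ms @ 0 + 400.0ms (2/5)
2. 400.0ms @ 2/5 + 800.0ms (4/5)
3. 1200.0ms @ 6/5 + 400.0ms (2/5)
4. 1600.0ms @ 8/5 + 400.0ms (2/5)
5. 2000.0ms @ 2 + 571.429ms (4/7)
6. 2571.429ms @ 18/7 + 285.714ms (2/7)
7. 2857.143ms @ 20/7 + 285.714ms (2/7)
8. 3142.857ms @ 22/7 + 285.714ms (2/7)
9. 3428.571ms @ 24/7 + 285.714ms (2/7)
10. 3714.286ms @ 26/7 + 285.714ms (2/7)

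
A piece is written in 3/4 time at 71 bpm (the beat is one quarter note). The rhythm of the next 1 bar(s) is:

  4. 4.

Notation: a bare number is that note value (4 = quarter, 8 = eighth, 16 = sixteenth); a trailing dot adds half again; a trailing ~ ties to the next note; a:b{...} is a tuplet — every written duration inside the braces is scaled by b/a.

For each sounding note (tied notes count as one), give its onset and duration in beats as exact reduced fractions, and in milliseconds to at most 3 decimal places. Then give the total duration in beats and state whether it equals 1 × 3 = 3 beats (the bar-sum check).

1) 0.0ms=0b +1267.606ms=3/2b
2) 1267.606ms=3/2b +1267.606ms=3/2b
Σ=3b of 3 (71bpm 3/4) — PASS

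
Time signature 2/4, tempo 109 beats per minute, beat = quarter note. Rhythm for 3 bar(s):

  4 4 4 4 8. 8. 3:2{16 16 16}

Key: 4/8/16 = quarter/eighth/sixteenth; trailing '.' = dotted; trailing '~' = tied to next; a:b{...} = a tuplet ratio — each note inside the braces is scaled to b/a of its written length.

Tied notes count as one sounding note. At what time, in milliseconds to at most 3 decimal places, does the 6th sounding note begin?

note 6 onset = 19/4b = 2614.679ms

1. 0.0ms @ 0 + 550.459ms (1)
2. 550.459ms @ 1 + 550.459ms (1)
3. 1100.917ms @ 2 + 550.459ms (1)
4. 1651.376ms @ 3 + 550.459ms (1)
5. 2201.835ms @ 4 + 412.844ms (3/4)
6. 2614.679ms @ 19/4 + 412.844ms (3/4)
7. 3027.523ms @ 11/2 + 91.743ms (1/6)
8. 3119.266ms @ 17/3 + 91.743ms (1/6)
9. 3211.009ms @ 35/6 + 91.743ms (1/6)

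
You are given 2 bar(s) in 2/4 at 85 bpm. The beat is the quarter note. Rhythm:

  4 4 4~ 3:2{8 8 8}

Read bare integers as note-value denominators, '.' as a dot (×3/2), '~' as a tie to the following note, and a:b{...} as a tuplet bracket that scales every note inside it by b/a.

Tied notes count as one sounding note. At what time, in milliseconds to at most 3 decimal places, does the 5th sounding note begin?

note 5 onset = 11/3b = 2588.235ms

1. 0.0ms @ 0 + 705.882ms (1)
2. 705.882ms @ 1 + 705.882ms (1)
3. 1411.765ms @ 2 + 941.176ms (4/3)
4. 2352.941ms @ 10/3 + 235.294ms (1/3)
5. 2588.235ms @ 11/3 + 235.294ms (1/3)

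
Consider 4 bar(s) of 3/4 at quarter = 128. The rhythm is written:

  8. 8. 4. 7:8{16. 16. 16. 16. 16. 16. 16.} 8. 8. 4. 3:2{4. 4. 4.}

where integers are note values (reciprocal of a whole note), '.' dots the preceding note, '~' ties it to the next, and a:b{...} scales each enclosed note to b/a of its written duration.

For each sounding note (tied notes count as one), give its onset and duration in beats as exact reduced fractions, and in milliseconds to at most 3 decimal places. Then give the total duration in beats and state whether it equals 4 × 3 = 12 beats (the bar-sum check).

1) 0.0ms=0b +351.562ms=3/4b
2) 351.562ms=3/4b +351.562ms=3/4b
3) 703.125ms=3/2b +703.125ms=3/2b
4) 1406.25ms=3b +200.893ms=3/7b
5) 1607.143ms=24/7b +200.893ms=3/7b
6) 1808.036ms=27/7b +200.893ms=3/7b
7) 2008.929ms=30/7b +200.893ms=3/7b
8) 2209.821ms=33/7b +200.893ms=3/7b
9) 2410.714ms=36/7b +200.893ms=3/7b
10) 2611.607ms=39/7b +200.893ms=3/7b
11) 2812.5ms=6b +351.562ms=3/4b
12) 3164.062ms=27/4b +351.562ms=3/4b
13) 3515.625ms=15/2b +703.125ms=3/2b
14) 4218.75ms=9b +468.75ms=1b
15) 4687.5ms=10b +468.75ms=1b
16) 5156.25ms=11b +468.75ms=1b
Σ=12b of 12 (128bpm 3/4) — PASS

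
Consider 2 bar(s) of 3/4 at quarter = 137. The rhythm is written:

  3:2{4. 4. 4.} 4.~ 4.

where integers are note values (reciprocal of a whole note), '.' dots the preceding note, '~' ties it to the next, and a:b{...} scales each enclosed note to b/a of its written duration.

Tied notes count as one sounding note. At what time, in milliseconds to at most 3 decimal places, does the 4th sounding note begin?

note 4 onset = 3b = 1313.869ms

1. 0.0ms @ 0 + 437.956ms (1)
2. 437.956ms @ 1 + 437.956ms (1)
3. 875.912ms @ 2 + 437.956ms (1)
4. 1313.869ms @ 3 + 1313.869ms (3)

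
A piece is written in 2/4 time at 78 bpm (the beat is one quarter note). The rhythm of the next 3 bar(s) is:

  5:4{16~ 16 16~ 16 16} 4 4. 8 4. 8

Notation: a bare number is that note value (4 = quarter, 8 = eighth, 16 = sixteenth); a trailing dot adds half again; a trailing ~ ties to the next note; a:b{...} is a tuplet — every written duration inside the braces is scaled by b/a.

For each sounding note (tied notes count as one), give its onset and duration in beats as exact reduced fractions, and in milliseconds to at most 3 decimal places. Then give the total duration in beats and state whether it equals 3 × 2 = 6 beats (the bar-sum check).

1) 0.0ms=0b +307.692ms=2/5b
2) 307.692ms=2/5b +307.692ms=2/5b
3) 615.385ms=4/5b +153.846ms=1/5b
4) 769.231ms=1b +769.231ms=1b
5) 1538.462ms=2b +1153.846ms=3/2b
6) 2692.308ms=7/2b +384.615ms=1/2b
7) 3076.923ms=4b +1153.846ms=3/2b
8) 4230.769ms=11/2b +384.615ms=1/2b
Σ=6b of 6 (78bpm 2/4) — PASS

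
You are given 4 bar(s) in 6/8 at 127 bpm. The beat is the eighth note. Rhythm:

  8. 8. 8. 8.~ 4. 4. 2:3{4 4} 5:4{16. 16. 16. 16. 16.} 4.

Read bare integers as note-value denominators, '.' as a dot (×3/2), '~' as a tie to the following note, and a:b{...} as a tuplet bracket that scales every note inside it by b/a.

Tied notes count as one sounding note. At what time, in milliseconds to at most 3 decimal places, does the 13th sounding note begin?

1. 0.0ms @ 0 + 708.661ms (3/2)
2. 708.661ms @ 3/2 + 708.661ms (3/2)
3. 1417.323ms @ 3 + 708.661ms (3/2)
4. 2125.984ms @ 9/2 + 2125.984ms (9/2)
5. 4251.969ms @ 9 + 1417.323ms (3)
6. 5669.291ms @ 12 + 1417.323ms (3)
7. 7086.614ms @ 15 + 1417.323ms (3)
8. 8503.937ms @ 18 + 283.465ms (3/5)
9. 8787.402ms @ 93/5 + 283.465ms (3/5)
10. 9070.866ms @ 96/5 + 283.465ms (3/5)
11. 9354.331ms @ 99/5 + 283.465ms (3/5)
12. 9637.795ms @ 102/5 + 283.465ms (3/5)
13. 9921.26ms @ 21 + 1417.323ms (3)

note 13 onset = 21b = 9921.26ms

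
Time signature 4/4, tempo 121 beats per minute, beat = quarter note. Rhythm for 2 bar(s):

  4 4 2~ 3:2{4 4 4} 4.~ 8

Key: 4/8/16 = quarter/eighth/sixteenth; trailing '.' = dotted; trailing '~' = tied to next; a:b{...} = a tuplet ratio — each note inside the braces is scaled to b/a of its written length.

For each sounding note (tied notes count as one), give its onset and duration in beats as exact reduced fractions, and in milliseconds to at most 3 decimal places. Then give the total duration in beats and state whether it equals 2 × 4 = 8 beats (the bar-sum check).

1) 0.0ms=0b +495.868ms=1b
2) 495.868ms=1b +495.868ms=1b
3) 991.736ms=2b +1322.314ms=8/3b
4) 2314.05ms=14/3b +330.579ms=2/3b
5) 2644.628ms=16/3b +330.579ms=2/3b
6) 2975.207ms=6b +991.736ms=2b
Σ=8b of 8 (121bpm 4/4) — PASS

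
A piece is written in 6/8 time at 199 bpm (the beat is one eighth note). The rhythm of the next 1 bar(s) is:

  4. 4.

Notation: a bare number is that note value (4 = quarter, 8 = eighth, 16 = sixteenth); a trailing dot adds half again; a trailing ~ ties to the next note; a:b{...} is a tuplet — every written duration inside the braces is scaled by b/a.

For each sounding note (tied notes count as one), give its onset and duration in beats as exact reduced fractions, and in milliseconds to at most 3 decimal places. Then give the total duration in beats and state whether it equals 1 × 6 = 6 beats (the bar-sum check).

1) 0.0ms=0b +904.523ms=3b
2) 904.523ms=3b +904.523ms=3b
Σ=6b of 6 (199bpm 6/8) — PASS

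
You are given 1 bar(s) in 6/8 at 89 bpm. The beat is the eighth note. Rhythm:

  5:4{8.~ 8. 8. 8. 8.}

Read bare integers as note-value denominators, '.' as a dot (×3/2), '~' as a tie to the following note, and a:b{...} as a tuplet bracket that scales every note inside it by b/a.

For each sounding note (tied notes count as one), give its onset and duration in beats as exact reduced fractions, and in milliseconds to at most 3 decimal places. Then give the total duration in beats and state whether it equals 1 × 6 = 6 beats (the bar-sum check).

1) 0.0ms=0b +1617.978ms=12/5b
2) 1617.978ms=12/5b +808.989ms=6/5b
3) 2426.966ms=18/5b +808.989ms=6/5b
4) 3235.955ms=24/5b +808.989ms=6/5b
Σ=6b of 6 (89bpm 6/8) — PASS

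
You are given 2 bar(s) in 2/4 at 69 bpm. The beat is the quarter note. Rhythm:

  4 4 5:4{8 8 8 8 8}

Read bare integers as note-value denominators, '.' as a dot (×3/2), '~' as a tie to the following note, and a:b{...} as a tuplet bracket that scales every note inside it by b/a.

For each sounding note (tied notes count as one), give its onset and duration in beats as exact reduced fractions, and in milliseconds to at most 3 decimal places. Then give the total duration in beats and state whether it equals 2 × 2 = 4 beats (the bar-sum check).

1) 0.0ms=0b +869.565ms=1b
2) 869.565ms=1b +869.565ms=1b
3) 1739.13ms=2b +347.826ms=2/5b
4) 2086.957ms=12/5b +347.826ms=2/5b
5) 2434.783ms=14/5b +347.826ms=2/5b
6) 2782.609ms=16/5b +347.826ms=2/5b
7) 3130.435ms=18/5b +347.826ms=2/5b
Σ=4b of 4 (69bpm 2/4) — PASS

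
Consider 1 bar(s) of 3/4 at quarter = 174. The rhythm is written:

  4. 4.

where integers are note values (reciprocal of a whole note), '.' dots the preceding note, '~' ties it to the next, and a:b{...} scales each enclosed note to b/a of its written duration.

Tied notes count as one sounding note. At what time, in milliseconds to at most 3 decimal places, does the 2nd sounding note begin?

note 2 onset = 3/2b = 517.241ms

1. 0.0ms @ 0 + 517.241ms (3/2)
2. 517.241ms @ 3/2 + 517.241ms (3/2)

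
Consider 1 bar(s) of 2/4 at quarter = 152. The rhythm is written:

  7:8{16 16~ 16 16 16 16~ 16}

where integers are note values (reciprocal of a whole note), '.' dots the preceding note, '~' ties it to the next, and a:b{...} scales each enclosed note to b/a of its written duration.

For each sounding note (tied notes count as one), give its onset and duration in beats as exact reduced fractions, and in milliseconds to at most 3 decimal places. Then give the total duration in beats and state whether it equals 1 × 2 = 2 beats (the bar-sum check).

1) 0.0ms=0b +112.782ms=2/7b
2) 112.782ms=2/7b +225.564ms=4/7b
3) 338.346ms=6/7b +112.782ms=2/7b
4) 451.128ms=8/7b +112.782ms=2/7b
5) 563.91ms=10/7b +225.564ms=4/7b
Σ=2b of 2 (152bpm 2/4) — PASS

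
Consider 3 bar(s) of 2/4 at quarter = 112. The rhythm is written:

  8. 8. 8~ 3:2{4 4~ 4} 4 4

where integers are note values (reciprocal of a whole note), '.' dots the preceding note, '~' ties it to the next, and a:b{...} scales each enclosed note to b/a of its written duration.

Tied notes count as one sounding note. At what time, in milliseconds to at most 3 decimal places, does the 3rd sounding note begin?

1. 0.0ms @ 0 + 401.786ms (3/4)
2. 401.786ms @ 3/4 + 401.786ms (3/4)
3. 803.571ms @ 3/2 + 625.0ms (7/6)
4. 1428.571ms @ 8/3 + 714.286ms (4/3)
5. 2142.857ms @ 4 + 535.714ms (1)
6. 2678.571ms @ 5 + 535.714ms (1)

note 3 onset = 3/2b = 803.571ms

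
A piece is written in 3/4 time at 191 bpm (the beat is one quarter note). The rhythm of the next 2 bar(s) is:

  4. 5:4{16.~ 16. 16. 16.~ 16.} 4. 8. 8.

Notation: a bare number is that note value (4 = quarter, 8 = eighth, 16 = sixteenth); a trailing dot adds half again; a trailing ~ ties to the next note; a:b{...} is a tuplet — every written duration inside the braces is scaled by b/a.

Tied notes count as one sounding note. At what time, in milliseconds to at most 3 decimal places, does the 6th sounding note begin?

1. 0.0ms @ 0 + 471.204ms (3/2)
2. 471.204ms @ 3/2 + 188.482ms (3/5)
3. 659.686ms @ 21/10 + 94.241ms (3/10)
4. 753.927ms @ 12/5 + 188.482ms (3/5)
5. 942.408ms @ 3 + 471.204ms (3/2)
6. 1413.613ms @ 9/2 + 235.602ms (3/4)
7. 1649.215ms @ 21/4 + 235.602ms (3/4)

note 6 onset = 9/2b = 1413.613ms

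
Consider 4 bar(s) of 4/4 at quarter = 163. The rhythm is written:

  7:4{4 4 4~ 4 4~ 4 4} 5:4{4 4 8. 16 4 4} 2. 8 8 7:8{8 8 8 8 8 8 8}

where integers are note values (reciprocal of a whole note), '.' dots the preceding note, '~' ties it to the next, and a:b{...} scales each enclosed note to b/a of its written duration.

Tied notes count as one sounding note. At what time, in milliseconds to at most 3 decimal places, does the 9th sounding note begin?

1. 0.0ms @ 0 + 210.342ms (4/7)
2. 210.342ms @ 4/7 + 210.342ms (4/7)
3. 420.684ms @ 8/7 + 420.684ms (8/7)
4. 841.367ms @ 16/7 + 420.684ms (8/7)
5. 1262.051ms @ 24/7 + 210.342ms (4/7)
6. 1472.393ms @ 4 + 294.479ms (4/5)
7. 1766.871ms @ 24/5 + 294.479ms (4/5)
8. 2061.35ms @ 28/5 + 220.859ms (3/5)
9. 2282.209ms @ 31/5 + 73.62ms (1/5)
10. 2355.828ms @ 32/5 + 294.479ms (4/5)
11. 2650.307ms @ 36/5 + 294.479ms (4/5)
12. 2944.785ms @ 8 + 1104.294ms (3)
13. 4049.08ms @ 11 + 184.049ms (1/2)
14. 4233.129ms @ 23/2 + 184.049ms (1/2)
15. 4417.178ms @ 12 + 210.342ms (4/7)
16. 4627.52ms @ 88/7 + 210.342ms (4/7)
17. 4837.862ms @ 92/7 + 210.342ms (4/7)
18. 5048.203ms @ 96/7 + 210.342ms (4/7)
19. 5258.545ms @ 100/7 + 210.342ms (4/7)
20. 5468.887ms @ 104/7 + 210.342ms (4/7)
21. 5679.229ms @ 108/7 + 210.342ms (4/7)

note 9 onset = 31/5b = 2282.209ms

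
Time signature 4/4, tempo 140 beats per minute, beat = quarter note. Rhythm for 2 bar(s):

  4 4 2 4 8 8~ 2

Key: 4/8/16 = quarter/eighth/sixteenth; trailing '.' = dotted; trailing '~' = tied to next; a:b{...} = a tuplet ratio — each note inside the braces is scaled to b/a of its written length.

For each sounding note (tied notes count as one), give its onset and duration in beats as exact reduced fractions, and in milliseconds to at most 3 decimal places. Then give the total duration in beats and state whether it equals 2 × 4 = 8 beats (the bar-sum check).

1) 0.0ms=0b +428.571ms=1b
2) 428.571ms=1b +428.571ms=1b
3) 857.143ms=2b +857.143ms=2b
4) 1714.286ms=4b +428.571ms=1b
5) 2142.857ms=5b +214.286ms=1/2b
6) 2357.143ms=11/2b +1071.429ms=5/2b
Σ=8b of 8 (140bpm 4/4) — PASS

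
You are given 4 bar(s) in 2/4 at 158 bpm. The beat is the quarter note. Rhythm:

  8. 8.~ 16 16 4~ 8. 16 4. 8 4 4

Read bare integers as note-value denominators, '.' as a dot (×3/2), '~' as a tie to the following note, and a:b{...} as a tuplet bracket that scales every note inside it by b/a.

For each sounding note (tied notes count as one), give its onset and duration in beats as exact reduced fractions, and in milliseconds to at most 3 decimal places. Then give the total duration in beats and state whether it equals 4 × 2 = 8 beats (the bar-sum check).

1) 0.0ms=0b +284.81ms=3/4b
2) 284.81ms=3/4b +379.747ms=1b
3) 664.557ms=7/4b +94.937ms=1/4b
4) 759.494ms=2b +664.557ms=7/4b
5) 1424.051ms=15/4b +94.937ms=1/4b
6) 1518.987ms=4b +569.62ms=3/2b
7) 2088.608ms=11/2b +189.873ms=1/2b
8) 2278.481ms=6b +379.747ms=1b
9) 2658.228ms=7b +379.747ms=1b
Σ=8b of 8 (158bpm 2/4) — PASS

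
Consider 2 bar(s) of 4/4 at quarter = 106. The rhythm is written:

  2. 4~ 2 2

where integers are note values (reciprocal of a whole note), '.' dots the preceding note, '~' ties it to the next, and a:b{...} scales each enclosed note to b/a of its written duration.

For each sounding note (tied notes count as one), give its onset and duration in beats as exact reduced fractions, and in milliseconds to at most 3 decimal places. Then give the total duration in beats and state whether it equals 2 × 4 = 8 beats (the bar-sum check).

1) 0.0ms=0b +1698.113ms=3b
2) 1698.113ms=3b +1698.113ms=3b
3) 3396.226ms=6b +1132.075ms=2b
Σ=8b of 8 (106bpm 4/4) — PASS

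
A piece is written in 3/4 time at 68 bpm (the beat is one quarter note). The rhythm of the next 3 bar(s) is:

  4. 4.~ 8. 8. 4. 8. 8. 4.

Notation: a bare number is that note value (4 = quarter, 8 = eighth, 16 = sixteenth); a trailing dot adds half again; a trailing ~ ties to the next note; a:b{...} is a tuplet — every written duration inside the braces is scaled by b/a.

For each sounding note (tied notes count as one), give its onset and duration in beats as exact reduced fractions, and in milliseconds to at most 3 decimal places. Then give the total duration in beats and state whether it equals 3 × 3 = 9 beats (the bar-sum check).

1) 0.0ms=0b +1323.529ms=3/2b
2) 1323.529ms=3/2b +1985.294ms=9/4b
3) 3308.824ms=15/4b +661.765ms=3/4b
4) 3970.588ms=9/2b +1323.529ms=3/2b
5) 5294.118ms=6b +661.765ms=3/4b
6) 5955.882ms=27/4b +661.765ms=3/4b
7) 6617.647ms=15/2b +1323.529ms=3/2b
Σ=9b of 9 (68bpm 3/4) — PASS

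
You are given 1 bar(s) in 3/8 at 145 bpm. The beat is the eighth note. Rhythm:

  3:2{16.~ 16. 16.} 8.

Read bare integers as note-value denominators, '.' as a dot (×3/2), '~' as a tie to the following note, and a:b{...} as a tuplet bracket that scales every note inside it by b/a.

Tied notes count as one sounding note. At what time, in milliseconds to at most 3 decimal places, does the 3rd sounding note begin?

1. 0.0ms @ 0 + 413.793ms (1)
2. 413.793ms @ 1 + 206.897ms (1/2)
3. 620.69ms @ 3/2 + 620.69ms (3/2)

note 3 onset = 3/2b = 620.69ms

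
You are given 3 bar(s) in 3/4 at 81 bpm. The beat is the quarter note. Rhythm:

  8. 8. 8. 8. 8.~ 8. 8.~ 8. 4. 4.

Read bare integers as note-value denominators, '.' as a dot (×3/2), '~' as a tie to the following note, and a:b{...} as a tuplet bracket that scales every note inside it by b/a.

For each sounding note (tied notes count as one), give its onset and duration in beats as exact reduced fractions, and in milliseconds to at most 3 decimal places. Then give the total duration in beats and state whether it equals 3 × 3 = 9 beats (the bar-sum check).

1) 0.0ms=0b +555.556ms=3/4b
2) 555.556ms=3/4b +555.556ms=3/4b
3) 1111.111ms=3/2b +555.556ms=3/4b
4) 1666.667ms=9/4b +555.556ms=3/4b
5) 2222.222ms=3b +1111.111ms=3/2b
6) 3333.333ms=9/2b +1111.111ms=3/2b
7) 4444.444ms=6b +1111.111ms=3/2b
8) 5555.556ms=15/2b +1111.111ms=3/2b
Σ=9b of 9 (81bpm 3/4) — PASS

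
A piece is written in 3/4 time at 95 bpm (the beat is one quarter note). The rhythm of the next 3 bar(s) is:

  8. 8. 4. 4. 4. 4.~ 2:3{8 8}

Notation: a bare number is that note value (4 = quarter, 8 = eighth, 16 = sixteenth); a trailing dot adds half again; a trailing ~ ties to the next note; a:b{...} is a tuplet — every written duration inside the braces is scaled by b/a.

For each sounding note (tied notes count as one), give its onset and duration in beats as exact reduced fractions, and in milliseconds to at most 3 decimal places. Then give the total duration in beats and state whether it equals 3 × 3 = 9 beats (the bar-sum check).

1) 0.0ms=0b +473.684ms=3/4b
2) 473.684ms=3/4b +473.684ms=3/4b
3) 947.368ms=3/2b +947.368ms=3/2b
4) 1894.737ms=3b +947.368ms=3/2b
5) 2842.105ms=9/2b +947.368ms=3/2b
6) 3789.474ms=6b +1421.053ms=9/4b
7) 5210.526ms=33/4b +473.684ms=3/4b
Σ=9b of 9 (95bpm 3/4) — PASS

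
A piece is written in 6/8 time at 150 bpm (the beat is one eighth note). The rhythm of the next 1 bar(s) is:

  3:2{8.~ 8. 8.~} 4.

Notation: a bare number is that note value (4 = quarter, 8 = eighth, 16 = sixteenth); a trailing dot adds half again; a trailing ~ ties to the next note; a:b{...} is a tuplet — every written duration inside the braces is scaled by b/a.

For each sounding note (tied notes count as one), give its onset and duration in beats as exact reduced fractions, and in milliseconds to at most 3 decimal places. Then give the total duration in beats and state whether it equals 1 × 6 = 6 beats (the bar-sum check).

1) 0.0ms=0b +800.0ms=2b
2) 800.0ms=2b +1600.0ms=4b
Σ=6b of 6 (150bpm 6/8) — PASS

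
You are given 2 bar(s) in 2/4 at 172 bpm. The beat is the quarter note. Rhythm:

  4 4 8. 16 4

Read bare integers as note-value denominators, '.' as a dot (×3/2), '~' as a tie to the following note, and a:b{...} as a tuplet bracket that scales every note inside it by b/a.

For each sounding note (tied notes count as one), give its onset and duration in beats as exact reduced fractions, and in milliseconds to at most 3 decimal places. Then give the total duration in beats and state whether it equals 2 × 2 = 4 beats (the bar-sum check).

1) 0.0ms=0b +348.837ms=1b
2) 348.837ms=1b +348.837ms=1b
3) 697.674ms=2b +261.628ms=3/4b
4) 959.302ms=11/4b +87.209ms=1/4b
5) 1046.512ms=3b +348.837ms=1b
Σ=4b of 4 (172bpm 2/4) — PASS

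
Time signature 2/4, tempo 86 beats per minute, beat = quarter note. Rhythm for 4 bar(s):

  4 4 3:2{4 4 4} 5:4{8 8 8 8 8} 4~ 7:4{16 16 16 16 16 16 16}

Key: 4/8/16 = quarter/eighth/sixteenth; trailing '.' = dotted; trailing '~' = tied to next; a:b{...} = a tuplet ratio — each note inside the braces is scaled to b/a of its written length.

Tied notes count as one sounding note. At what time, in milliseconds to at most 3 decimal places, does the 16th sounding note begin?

1. 0.0ms @ 0 + 697.674ms (1)
2. 697.674ms @ 1 + 697.674ms (1)
3. 1395.349ms @ 2 + 465.116ms (2/3)
4. 1860.465ms @ 8/3 + 465.116ms (2/3)
5. 2325.581ms @ 10/3 + 465.116ms (2/3)
6. 2790.698ms @ 4 + 279.07ms (2/5)
7. 3069.767ms @ 22/5 + 279.07ms (2/5)
8. 3348.837ms @ 24/5 + 279.07ms (2/5)
9. 3627.907ms @ 26/5 + 279.07ms (2/5)
10. 3906.977ms @ 28/5 + 279.07ms (2/5)
11. 4186.047ms @ 6 + 797.342ms (8/7)
12. 4983.389ms @ 50/7 + 99.668ms (1/7)
13. 5083.056ms @ 51/7 + 99.668ms (1/7)
14. 5182.724ms @ 52/7 + 99.668ms (1/7)
15. 5282.392ms @ 53/7 + 99.668ms (1/7)
16. 5382.06ms @ 54/7 + 99.668ms (1/7)
17. 5481.728ms @ 55/7 + 99.668ms (1/7)

note 16 onset = 54/7b = 5382.06ms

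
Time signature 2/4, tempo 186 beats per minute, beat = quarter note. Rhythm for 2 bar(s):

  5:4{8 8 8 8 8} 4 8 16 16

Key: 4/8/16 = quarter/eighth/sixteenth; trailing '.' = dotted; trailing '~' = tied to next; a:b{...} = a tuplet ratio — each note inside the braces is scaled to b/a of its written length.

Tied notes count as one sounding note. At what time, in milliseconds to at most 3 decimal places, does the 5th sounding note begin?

1. 0.0ms @ 0 + 129.032ms (2/5)
2. 129.032ms @ 2/5 + 129.032ms (2/5)
3. 258.065ms @ 4/5 + 129.032ms (2/5)
4. 387.097ms @ 6/5 + 129.032ms (2/5)
5. 516.129ms @ 8/5 + 129.032ms (2/5)
6. 645.161ms @ 2 + 322.581ms (1)
7. 967.742ms @ 3 + 161.29ms (1/2)
8. 1129.032ms @ 7/2 + 80.645ms (1/4)
9. 1209.677ms @ 15/4 + 80.645ms (1/4)

note 5 onset = 8/5b = 516.129ms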